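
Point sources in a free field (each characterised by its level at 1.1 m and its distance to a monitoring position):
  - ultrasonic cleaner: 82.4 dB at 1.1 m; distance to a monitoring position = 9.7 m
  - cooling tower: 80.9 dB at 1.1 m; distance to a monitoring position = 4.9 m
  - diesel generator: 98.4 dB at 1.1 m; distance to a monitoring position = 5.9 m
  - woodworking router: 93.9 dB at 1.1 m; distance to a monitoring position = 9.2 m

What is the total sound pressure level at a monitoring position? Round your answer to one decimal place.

84.5 dB

Propagate each source to the receiver with L = L_ref − 20·log₁₀(r/r_ref), then add intensities.
ultrasonic cleaner: 82.4 − 20·log₁₀(9.7/1.1) = 82.4 − 18.91 = 63.49 dB.
cooling tower: 80.9 − 20·log₁₀(4.9/1.1) = 80.9 − 12.98 = 67.92 dB.
diesel generator: 98.4 − 20·log₁₀(5.9/1.1) = 98.4 − 14.59 = 83.81 dB.
woodworking router: 93.9 − 20·log₁₀(9.2/1.1) = 93.9 − 18.45 = 75.45 dB.
Σ 10^(L/10) = 2.840e+08 → L_total = 10·log₁₀(2.840e+08) = 84.53 dB.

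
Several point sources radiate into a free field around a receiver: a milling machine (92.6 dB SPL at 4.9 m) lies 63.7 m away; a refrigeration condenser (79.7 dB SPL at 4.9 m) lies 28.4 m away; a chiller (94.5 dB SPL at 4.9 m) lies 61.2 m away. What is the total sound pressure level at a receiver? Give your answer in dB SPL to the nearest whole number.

Propagate each source to the receiver with L = L_ref − 20·log₁₀(r/r_ref), then add intensities.
milling machine: 92.6 − 20·log₁₀(63.7/4.9) = 92.6 − 22.28 = 70.32 dB SPL.
refrigeration condenser: 79.7 − 20·log₁₀(28.4/4.9) = 79.7 − 15.26 = 64.44 dB SPL.
chiller: 94.5 − 20·log₁₀(61.2/4.9) = 94.5 − 21.93 = 72.57 dB SPL.
Σ 10^(L/10) = 3.161e+07 → L_total = 10·log₁₀(3.161e+07) = 75.00 dB SPL.

75 dB SPL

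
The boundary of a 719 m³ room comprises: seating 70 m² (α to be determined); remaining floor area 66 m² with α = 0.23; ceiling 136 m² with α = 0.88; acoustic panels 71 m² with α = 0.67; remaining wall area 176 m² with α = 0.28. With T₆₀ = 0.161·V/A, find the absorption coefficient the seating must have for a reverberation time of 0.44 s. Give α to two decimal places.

From T₆₀ = 0.161·V/A, the target T₆₀ = 0.44 s needs A = 0.161·719/0.44 = 263.09 m².
Absorption from the other surfaces = 66·0.23 + 136·0.88 + 71·0.67 + 176·0.28 = 231.71 m², so the seating must supply 31.38 m² over 70 m².
α = 31.38/70 = 0.448.

0.45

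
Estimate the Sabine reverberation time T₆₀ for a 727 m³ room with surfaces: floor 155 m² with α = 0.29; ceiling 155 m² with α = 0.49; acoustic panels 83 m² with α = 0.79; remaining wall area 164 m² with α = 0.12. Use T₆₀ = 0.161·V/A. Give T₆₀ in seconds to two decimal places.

Summing Sᵢαᵢ: 155·0.29 + 155·0.49 + 83·0.79 + 164·0.12 = 206.15 m².
T₆₀ = 0.161 × 727 / 206.15 = 0.568 s.

0.57 s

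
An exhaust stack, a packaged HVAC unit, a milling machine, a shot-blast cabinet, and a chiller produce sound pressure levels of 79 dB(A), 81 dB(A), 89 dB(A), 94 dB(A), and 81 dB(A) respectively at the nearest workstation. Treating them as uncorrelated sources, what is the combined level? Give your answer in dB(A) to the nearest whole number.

96 dB(A)

Incoherent sources combine by intensity addition: L_total = 10·log₁₀(Σ 10^(L_i/10)).
Σ 10^(L/10) = 10^(79/10) + 10^(81/10) + 10^(89/10) + 10^(94/10) + 10^(81/10) = 3.637e+09.
L_total = 10·log₁₀(3.637e+09) = 95.61 dB(A).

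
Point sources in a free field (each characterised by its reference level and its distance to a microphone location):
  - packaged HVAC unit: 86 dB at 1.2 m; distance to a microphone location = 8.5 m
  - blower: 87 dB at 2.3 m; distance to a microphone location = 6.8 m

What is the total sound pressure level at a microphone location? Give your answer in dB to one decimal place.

78.1 dB

Propagate each source to the receiver with L = L_ref − 20·log₁₀(r/r_ref), then add intensities.
packaged HVAC unit: 86 − 20·log₁₀(8.5/1.2) = 86 − 17.00 = 69.00 dB.
blower: 87 − 20·log₁₀(6.8/2.3) = 87 − 9.42 = 77.58 dB.
Σ 10^(L/10) = 6.527e+07 → L_total = 10·log₁₀(6.527e+07) = 78.15 dB.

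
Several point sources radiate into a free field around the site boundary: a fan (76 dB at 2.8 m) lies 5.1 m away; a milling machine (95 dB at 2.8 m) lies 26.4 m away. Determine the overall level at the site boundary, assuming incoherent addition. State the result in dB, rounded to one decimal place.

76.8 dB

Apply inverse-square spreading to bring every level to the receiver, then sum 10^(L/10).
fan: 76 − 20·log₁₀(5.1/2.8) = 76 − 5.21 = 70.79 dB.
milling machine: 95 − 20·log₁₀(26.4/2.8) = 95 − 19.49 = 75.51 dB.
Σ 10^(L/10) = 4.757e+07 → L_total = 10·log₁₀(4.757e+07) = 76.77 dB.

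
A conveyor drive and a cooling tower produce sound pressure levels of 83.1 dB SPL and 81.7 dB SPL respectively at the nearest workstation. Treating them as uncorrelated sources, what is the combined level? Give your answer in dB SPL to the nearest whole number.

Incoherent sources combine by intensity addition: L_total = 10·log₁₀(Σ 10^(L_i/10)).
Σ 10^(L/10) = 10^(83.1/10) + 10^(81.7/10) = 3.521e+08.
L_total = 10·log₁₀(3.521e+08) = 85.47 dB SPL.

85 dB SPL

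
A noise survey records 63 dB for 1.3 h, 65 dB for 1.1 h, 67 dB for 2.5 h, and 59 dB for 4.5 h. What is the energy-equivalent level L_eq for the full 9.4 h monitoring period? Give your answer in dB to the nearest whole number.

64 dB

Weight each interval's intensity by its duration and average over T = 9.4 h:
Σ tᵢ·10^(Lᵢ/10) = 1.3·10^(63/10) + 1.1·10^(65/10) + 2.5·10^(67/10) + 4.5·10^(59/10) = 2.218e+07.
L_eq = 10·log₁₀(2.218e+07/9.4) = 63.73 dB.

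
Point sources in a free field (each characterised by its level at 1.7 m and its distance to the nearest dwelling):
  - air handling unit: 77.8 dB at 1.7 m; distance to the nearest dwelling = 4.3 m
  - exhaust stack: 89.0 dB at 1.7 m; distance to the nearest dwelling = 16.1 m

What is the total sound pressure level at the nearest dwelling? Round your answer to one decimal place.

72.6 dB

Apply inverse-square spreading to bring every level to the receiver, then sum 10^(L/10).
air handling unit: 77.8 − 20·log₁₀(4.3/1.7) = 77.8 − 8.06 = 69.74 dB.
exhaust stack: 89.0 − 20·log₁₀(16.1/1.7) = 89.0 − 19.53 = 69.47 dB.
Σ 10^(L/10) = 1.827e+07 → L_total = 10·log₁₀(1.827e+07) = 72.62 dB.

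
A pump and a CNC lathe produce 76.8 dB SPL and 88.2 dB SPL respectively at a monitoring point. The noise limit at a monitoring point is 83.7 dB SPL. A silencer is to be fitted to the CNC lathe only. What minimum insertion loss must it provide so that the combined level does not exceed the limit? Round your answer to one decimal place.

5.5 dB

The untreated sources together contribute 10^(76.8/10) = 4.786e+07, i.e. 76.80 dB SPL.
To meet 83.7 dB SPL overall, the treated CNC lathe may contribute at most 10^(83.7/10) − 4.786e+07 = 1.866e+08, i.e. 82.71 dB SPL.
Required insertion loss = 88.2 − 82.71 = 5.49 dB.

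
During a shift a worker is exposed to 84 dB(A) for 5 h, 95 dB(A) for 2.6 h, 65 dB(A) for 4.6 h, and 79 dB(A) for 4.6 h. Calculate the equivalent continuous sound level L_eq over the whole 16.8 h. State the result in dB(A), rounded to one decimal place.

L_eq = 10·log₁₀[(1/T)·Σ tᵢ·10^(Lᵢ/10)] with T = 16.8 h.
Σ tᵢ·10^(Lᵢ/10) = 5·10^(84/10) + 2.6·10^(95/10) + 4.6·10^(65/10) + 4.6·10^(79/10) = 9.858e+09.
L_eq = 10·log₁₀(9.858e+09/16.8) = 87.68 dB(A).

87.7 dB(A)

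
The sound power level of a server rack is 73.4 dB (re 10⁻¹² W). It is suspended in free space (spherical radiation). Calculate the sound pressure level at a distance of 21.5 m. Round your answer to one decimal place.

35.8 dB

L_p = L_w − 10·log₁₀(4π·r²) with r = 21.5 m.
4π·r² = 5809 m², 10·log₁₀ of that is 37.641 dB.
L_p = 73.4 − 37.641 = 35.76 dB.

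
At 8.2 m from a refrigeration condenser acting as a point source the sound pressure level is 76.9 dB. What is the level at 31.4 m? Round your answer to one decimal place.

Point-source attenuation: ΔL = 20·log₁₀(r₂/r₁) = 20·log₁₀(31.4/8.2) = 11.662 dB.
L₂ = 76.9 − 20·log₁₀(31.4/8.2) = 76.9 − 11.662 = 65.24 dB.

65.2 dB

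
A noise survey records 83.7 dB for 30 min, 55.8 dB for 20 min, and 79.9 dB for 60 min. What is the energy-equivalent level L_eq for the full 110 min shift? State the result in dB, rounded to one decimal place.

The energy average is taken in the linear domain: L_eq = 10·log₁₀[(Σ tᵢ·10^(Lᵢ/10))/T], T = 110 min.
Σ tᵢ·10^(Lᵢ/10) = 30·10^(83.7/10) + 20·10^(55.8/10) + 60·10^(79.9/10) = 1.290e+10.
L_eq = 10·log₁₀(1.290e+10/110) = 80.69 dB.

80.7 dB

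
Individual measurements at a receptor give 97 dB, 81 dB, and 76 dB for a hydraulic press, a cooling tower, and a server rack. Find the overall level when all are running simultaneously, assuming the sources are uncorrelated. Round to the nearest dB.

97 dB

For uncorrelated sources the intensities add, so convert each level to linear form, sum, and take 10·log₁₀ of the total.
Σ 10^(L/10) = 10^(97/10) + 10^(81/10) + 10^(76/10) = 5.178e+09.
L_total = 10·log₁₀(5.178e+09) = 97.14 dB.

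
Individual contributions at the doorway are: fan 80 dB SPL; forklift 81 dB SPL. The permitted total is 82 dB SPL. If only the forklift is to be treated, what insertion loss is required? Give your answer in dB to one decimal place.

Fixed contribution from the other source: Σ 10^(L/10) = 10^(80/10) = 1.000e+08 (80.00 dB SPL).
To meet 82 dB SPL overall, the treated forklift may contribute at most 10^(82/10) − 1.000e+08 = 5.849e+07, i.e. 77.67 dB SPL.
So the forklift must be reduced from 81 to 77.67 dB SPL: IL = 3.33 dB.

3.3 dB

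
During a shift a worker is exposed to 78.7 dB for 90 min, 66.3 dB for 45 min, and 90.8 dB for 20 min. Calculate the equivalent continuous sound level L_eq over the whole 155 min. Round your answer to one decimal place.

Weight each interval's intensity by its duration and average over T = 155 min:
Σ tᵢ·10^(Lᵢ/10) = 90·10^(78.7/10) + 45·10^(66.3/10) + 20·10^(90.8/10) = 3.091e+10.
L_eq = 10·log₁₀(3.091e+10/155) = 83.00 dB.

83.0 dB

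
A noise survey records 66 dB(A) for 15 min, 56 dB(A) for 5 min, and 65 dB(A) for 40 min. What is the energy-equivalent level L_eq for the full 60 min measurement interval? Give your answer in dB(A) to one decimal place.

65.0 dB(A)

Weight each interval's intensity by its duration and average over T = 60 min:
Σ tᵢ·10^(Lᵢ/10) = 15·10^(66/10) + 5·10^(56/10) + 40·10^(65/10) = 1.882e+08.
L_eq = 10·log₁₀(1.882e+08/60) = 64.96 dB(A).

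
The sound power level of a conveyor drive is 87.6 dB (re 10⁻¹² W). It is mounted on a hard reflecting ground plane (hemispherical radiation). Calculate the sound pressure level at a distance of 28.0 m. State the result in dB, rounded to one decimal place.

50.7 dB

L_p = L_w − 10·log₁₀(2π·r²) with r = 28.0 m.
2π·r² = 4926 m², 10·log₁₀ of that is 36.925 dB.
L_p = 87.6 − 36.925 = 50.68 dB.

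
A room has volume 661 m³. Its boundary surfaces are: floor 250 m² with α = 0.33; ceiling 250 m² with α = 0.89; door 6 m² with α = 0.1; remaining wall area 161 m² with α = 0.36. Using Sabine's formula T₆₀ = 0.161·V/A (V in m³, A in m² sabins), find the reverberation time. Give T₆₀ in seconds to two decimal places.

Total absorption A = 250·0.33 + 250·0.89 + 6·0.1 + 161·0.36 = 363.56 m² sabins.
T₆₀ = 0.161 × 661 / 363.56 = 0.293 s.

0.29 s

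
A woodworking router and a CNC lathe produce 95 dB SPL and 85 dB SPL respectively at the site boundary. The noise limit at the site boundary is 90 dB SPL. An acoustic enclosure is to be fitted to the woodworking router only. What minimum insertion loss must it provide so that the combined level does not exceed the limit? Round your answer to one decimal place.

Everything except the woodworking router sums to 10^(85/10) = 3.162e+08 in linear terms, 85.00 dB SPL.
The limit corresponds to 10^(90/10) = 1.000e+09; subtracting the fixed part leaves 6.838e+08 for the woodworking router, i.e. 88.35 dB SPL.
So the woodworking router must be reduced from 95 to 88.35 dB SPL: IL = 6.65 dB.

6.7 dB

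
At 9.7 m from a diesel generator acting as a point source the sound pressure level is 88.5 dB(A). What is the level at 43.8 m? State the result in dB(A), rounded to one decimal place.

75.4 dB(A)

Point-source attenuation: ΔL = 20·log₁₀(r₂/r₁) = 20·log₁₀(43.8/9.7) = 13.094 dB.
L₂ = 88.5 − 20·log₁₀(43.8/9.7) = 88.5 − 13.094 = 75.41 dB(A).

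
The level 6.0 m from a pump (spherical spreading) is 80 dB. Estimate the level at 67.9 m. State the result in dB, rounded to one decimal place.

58.9 dB

For a point source, L₂ = L₁ − 20·log₁₀(r₂/r₁).
L₂ = 80 − 20·log₁₀(67.9/6.0) = 80 − 21.074 = 58.93 dB.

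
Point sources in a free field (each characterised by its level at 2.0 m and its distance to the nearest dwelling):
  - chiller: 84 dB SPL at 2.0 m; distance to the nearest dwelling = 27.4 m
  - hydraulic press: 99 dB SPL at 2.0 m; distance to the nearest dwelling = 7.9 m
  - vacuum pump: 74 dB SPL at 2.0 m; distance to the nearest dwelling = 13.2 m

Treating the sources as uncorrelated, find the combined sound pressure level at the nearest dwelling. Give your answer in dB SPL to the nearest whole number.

87 dB SPL

First find each source's level at the receiver (point-source: −20·log₁₀(r/r_ref)), then combine on an intensity basis.
chiller: 84 − 20·log₁₀(27.4/2.0) = 84 − 22.73 = 61.27 dB SPL.
hydraulic press: 99 − 20·log₁₀(7.9/2.0) = 99 − 11.93 = 87.07 dB SPL.
vacuum pump: 74 − 20·log₁₀(13.2/2.0) = 74 − 16.39 = 57.61 dB SPL.
Σ 10^(L/10) = 5.110e+08 → L_total = 10·log₁₀(5.110e+08) = 87.08 dB SPL.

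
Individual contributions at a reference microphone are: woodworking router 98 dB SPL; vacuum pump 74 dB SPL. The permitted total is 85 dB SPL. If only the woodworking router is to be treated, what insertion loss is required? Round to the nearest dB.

Everything except the woodworking router sums to 10^(74/10) = 2.512e+07 in linear terms, 74.00 dB SPL.
To meet 85 dB SPL overall, the treated woodworking router may contribute at most 10^(85/10) − 2.512e+07 = 2.911e+08, i.e. 84.64 dB SPL.
So the woodworking router must be reduced from 98 to 84.64 dB SPL: IL = 13.36 dB.

13 dB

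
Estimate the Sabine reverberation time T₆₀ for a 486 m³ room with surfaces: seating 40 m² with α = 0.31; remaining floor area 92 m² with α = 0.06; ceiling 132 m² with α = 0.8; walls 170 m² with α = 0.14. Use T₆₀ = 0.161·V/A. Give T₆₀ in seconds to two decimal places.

A = Σ Sᵢαᵢ = 40·0.31 + 92·0.06 + 132·0.8 + 170·0.14 = 147.32 m².
T₆₀ = 0.161 × 486 / 147.32 = 0.531 s.

0.53 s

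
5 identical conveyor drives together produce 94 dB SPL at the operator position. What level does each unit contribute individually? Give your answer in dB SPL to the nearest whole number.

Dividing the total intensity by 5 lowers the level by 10·log₁₀ 5 = 6.990 dB: L₁ = 94 − 6.990.

87 dB SPL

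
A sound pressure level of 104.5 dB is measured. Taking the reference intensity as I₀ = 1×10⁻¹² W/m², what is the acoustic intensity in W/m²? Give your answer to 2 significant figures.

I = I₀·10^(L/10) = 10⁻¹² × 10^(104.5/10) = 10^(-1.550).

0.028 W/m²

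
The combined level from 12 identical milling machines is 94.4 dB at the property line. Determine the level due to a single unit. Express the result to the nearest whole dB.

84 dB

12 equal contributions raise the level by 10·log₁₀ 12 = 10.792 dB, so each unit alone gives 94.4 − 10.792.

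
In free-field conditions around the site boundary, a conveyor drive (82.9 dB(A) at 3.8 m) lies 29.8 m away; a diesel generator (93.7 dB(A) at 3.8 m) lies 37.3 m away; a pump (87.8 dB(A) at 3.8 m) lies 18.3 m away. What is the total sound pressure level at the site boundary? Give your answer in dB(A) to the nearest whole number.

Propagate each source to the receiver with L = L_ref − 20·log₁₀(r/r_ref), then add intensities.
conveyor drive: 82.9 − 20·log₁₀(29.8/3.8) = 82.9 − 17.89 = 65.01 dB(A).
diesel generator: 93.7 − 20·log₁₀(37.3/3.8) = 93.7 − 19.84 = 73.86 dB(A).
pump: 87.8 − 20·log₁₀(18.3/3.8) = 87.8 − 13.65 = 74.15 dB(A).
Σ 10^(L/10) = 5.348e+07 → L_total = 10·log₁₀(5.348e+07) = 77.28 dB(A).

77 dB(A)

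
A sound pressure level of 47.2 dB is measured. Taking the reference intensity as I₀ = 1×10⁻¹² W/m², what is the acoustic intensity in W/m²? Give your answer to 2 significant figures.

L = 10·log₁₀(I/I₀) ⇒ I = I₀·10^(L/10) = 10⁻¹² × 10^4.72.

5.2e-08 W/m²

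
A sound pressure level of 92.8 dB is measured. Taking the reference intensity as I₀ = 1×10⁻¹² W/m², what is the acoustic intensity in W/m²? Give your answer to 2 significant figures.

0.0019 W/m²

I/I₀ = 10^(92.8/10) = 1.905e+09, so I = 1.905e+09 × 10⁻¹² W/m².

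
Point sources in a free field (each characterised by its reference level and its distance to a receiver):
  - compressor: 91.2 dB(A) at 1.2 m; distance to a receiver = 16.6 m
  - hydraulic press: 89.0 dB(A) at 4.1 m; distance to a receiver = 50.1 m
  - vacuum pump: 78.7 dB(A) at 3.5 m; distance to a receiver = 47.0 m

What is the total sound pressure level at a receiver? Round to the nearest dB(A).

Propagate each source to the receiver with L = L_ref − 20·log₁₀(r/r_ref), then add intensities.
compressor: 91.2 − 20·log₁₀(16.6/1.2) = 91.2 − 22.82 = 68.38 dB(A).
hydraulic press: 89.0 − 20·log₁₀(50.1/4.1) = 89.0 − 21.74 = 67.26 dB(A).
vacuum pump: 78.7 − 20·log₁₀(47.0/3.5) = 78.7 − 22.56 = 56.14 dB(A).
Σ 10^(L/10) = 1.262e+07 → L_total = 10·log₁₀(1.262e+07) = 71.01 dB(A).

71 dB(A)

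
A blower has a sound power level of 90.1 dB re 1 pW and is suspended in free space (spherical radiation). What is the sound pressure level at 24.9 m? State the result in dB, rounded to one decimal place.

L_p = L_w − 10·log₁₀(4π·r²) with r = 24.9 m.
4π·r² = 7791 m², 10·log₁₀ of that is 38.916 dB.
L_p = 90.1 − 38.916 = 51.18 dB.

51.2 dB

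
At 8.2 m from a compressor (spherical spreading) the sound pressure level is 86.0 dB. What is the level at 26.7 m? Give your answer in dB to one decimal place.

Point-source attenuation: ΔL = 20·log₁₀(r₂/r₁) = 20·log₁₀(26.7/8.2) = 10.254 dB.
L₂ = 86.0 − 20·log₁₀(26.7/8.2) = 86.0 − 10.254 = 75.75 dB.

75.7 dB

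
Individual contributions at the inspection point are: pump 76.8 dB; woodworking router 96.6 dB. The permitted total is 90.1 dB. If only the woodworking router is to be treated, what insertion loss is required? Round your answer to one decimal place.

Fixed contribution from the other source: Σ 10^(L/10) = 10^(76.8/10) = 4.786e+07 (76.80 dB).
To meet 90.1 dB overall, the treated woodworking router may contribute at most 10^(90.1/10) − 4.786e+07 = 9.754e+08, i.e. 89.89 dB.
So the woodworking router must be reduced from 96.6 to 89.89 dB: IL = 6.71 dB.

6.7 dB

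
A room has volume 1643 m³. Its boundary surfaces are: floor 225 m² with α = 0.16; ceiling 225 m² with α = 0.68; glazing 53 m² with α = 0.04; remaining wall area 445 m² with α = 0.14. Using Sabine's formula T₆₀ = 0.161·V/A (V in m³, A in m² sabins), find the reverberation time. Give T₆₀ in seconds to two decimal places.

1.04 s

Total absorption A = 225·0.16 + 225·0.68 + 53·0.04 + 445·0.14 = 253.42 m² sabins.
T₆₀ = 0.161 × 1643 / 253.42 = 1.044 s.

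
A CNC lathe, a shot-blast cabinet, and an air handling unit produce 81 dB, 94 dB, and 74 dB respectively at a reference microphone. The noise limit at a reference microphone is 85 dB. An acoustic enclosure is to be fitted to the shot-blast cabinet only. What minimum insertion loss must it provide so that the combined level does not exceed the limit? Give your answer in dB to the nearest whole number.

12 dB

Fixed contribution from the other sources: Σ 10^(L/10) = 10^(81/10) + 10^(74/10) = 1.510e+08 (81.79 dB).
To meet 85 dB overall, the treated shot-blast cabinet may contribute at most 10^(85/10) − 1.510e+08 = 1.652e+08, i.e. 82.18 dB.
Required insertion loss = 94 − 82.18 = 11.82 dB.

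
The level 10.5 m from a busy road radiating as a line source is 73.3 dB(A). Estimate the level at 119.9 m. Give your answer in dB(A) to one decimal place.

62.7 dB(A)

Line-source attenuation: ΔL = 10·log₁₀(r₂/r₁) = 10·log₁₀(119.9/10.5) = 10.576 dB.
L₂ = 73.3 − 10·log₁₀(119.9/10.5) = 73.3 − 10.576 = 62.72 dB(A).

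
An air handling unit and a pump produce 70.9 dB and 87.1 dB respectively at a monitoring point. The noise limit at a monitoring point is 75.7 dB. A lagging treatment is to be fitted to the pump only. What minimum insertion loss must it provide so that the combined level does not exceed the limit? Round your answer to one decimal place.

13.1 dB

Fixed contribution from the other source: Σ 10^(L/10) = 10^(70.9/10) = 1.230e+07 (70.90 dB).
To meet 75.7 dB overall, the treated pump may contribute at most 10^(75.7/10) − 1.230e+07 = 2.485e+07, i.e. 73.95 dB.
So the pump must be reduced from 87.1 to 73.95 dB: IL = 13.15 dB.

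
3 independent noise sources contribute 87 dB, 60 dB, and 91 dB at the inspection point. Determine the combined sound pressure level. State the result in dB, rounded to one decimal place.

Incoherent sources combine by intensity addition: L_total = 10·log₁₀(Σ 10^(L_i/10)).
Σ 10^(L/10) = 10^(87/10) + 10^(60/10) + 10^(91/10) = 1.761e+09.
L_total = 10·log₁₀(1.761e+09) = 92.46 dB.

92.5 dB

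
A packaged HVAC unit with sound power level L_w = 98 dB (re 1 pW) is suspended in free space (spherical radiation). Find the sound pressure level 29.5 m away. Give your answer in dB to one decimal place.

57.6 dB

L_p = L_w − 10·log₁₀(4π·r²) with r = 29.5 m.
4π·r² = 1.094e+04 m², 10·log₁₀ of that is 40.389 dB.
L_p = 98 − 40.389 = 57.61 dB.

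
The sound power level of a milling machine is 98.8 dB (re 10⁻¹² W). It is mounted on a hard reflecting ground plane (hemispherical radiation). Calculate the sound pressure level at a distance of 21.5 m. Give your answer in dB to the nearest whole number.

Free-field hemispherical radiation: L_p = L_w − 10·log₁₀(2π·r²), r = 21.5 m.
2π·r² = 2904 m², 10·log₁₀ of that is 34.631 dB.
L_p = 98.8 − 34.631 = 64.17 dB.

64 dB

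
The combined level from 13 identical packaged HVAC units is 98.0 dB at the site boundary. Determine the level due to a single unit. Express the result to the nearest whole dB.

87 dB

13 equal contributions raise the level by 10·log₁₀ 13 = 11.139 dB, so each unit alone gives 98.0 − 11.139.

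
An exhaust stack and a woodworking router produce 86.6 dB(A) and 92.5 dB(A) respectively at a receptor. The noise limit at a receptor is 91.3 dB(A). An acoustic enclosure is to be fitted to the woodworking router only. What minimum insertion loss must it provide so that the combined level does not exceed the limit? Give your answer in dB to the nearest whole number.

Everything except the woodworking router sums to 10^(86.6/10) = 4.571e+08 in linear terms, 86.60 dB(A).
To meet 91.3 dB(A) overall, the treated woodworking router may contribute at most 10^(91.3/10) − 4.571e+08 = 8.919e+08, i.e. 89.50 dB(A).
So the woodworking router must be reduced from 92.5 to 89.50 dB(A): IL = 3.00 dB.

3 dB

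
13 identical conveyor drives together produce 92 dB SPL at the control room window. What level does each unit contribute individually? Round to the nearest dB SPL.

81 dB SPL

13 equal contributions raise the level by 10·log₁₀ 13 = 11.139 dB, so each unit alone gives 92 − 11.139.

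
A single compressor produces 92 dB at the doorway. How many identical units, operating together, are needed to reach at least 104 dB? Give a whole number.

Need L₁ + 10·log₁₀ N ≥ 104, i.e. log₁₀ N ≥ 1.20.
N ≥ 10^(12.0/10) = 15.849, so N = 16.

16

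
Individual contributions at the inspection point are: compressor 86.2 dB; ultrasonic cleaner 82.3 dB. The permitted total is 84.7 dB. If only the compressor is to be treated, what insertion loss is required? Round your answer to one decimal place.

Fixed contribution from the other source: Σ 10^(L/10) = 10^(82.3/10) = 1.698e+08 (82.30 dB).
To meet 84.7 dB overall, the treated compressor may contribute at most 10^(84.7/10) − 1.698e+08 = 1.253e+08, i.e. 80.98 dB.
So the compressor must be reduced from 86.2 to 80.98 dB: IL = 5.22 dB.

5.2 dB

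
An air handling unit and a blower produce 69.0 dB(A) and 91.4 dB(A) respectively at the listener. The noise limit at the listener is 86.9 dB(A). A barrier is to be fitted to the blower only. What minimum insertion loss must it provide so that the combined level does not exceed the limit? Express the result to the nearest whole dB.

5 dB

The untreated sources together contribute 10^(69.0/10) = 7.943e+06, i.e. 69.00 dB(A).
The limit corresponds to 10^(86.9/10) = 4.898e+08; subtracting the fixed part leaves 4.818e+08 for the blower, i.e. 86.83 dB(A).
So the blower must be reduced from 91.4 to 86.83 dB(A): IL = 4.57 dB.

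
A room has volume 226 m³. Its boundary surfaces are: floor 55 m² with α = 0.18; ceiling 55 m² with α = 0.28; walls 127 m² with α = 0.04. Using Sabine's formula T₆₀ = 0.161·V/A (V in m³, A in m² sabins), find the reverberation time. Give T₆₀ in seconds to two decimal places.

Summing Sᵢαᵢ: 55·0.18 + 55·0.28 + 127·0.04 = 30.38 m².
T₆₀ = 0.161·V/A = 0.161·226/30.38 = 1.198 s.

1.20 s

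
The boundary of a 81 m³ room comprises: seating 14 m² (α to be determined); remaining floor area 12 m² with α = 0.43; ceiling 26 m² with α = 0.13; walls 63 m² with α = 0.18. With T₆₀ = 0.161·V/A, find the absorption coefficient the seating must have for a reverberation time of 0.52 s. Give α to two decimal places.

0.37

From T₆₀ = 0.161·V/A, the target T₆₀ = 0.52 s needs A = 0.161·81/0.52 = 25.08 m².
Absorption from the other surfaces = 12·0.43 + 26·0.13 + 63·0.18 = 19.88 m², so the seating must supply 5.20 m² over 14 m².
α = 5.20/14 = 0.371.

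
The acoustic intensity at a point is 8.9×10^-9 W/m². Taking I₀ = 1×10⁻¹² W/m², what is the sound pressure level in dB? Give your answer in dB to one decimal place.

Dividing by I₀ shifts the exponent by 12: I/I₀ = 8.9×10^3.
L = 10·(0.9494 + 3) = 39.49 dB.

39.5 dB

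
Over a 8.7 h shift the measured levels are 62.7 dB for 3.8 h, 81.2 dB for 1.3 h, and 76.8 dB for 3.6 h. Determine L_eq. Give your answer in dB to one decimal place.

76.1 dB

Weight each interval's intensity by its duration and average over T = 8.7 h:
Σ tᵢ·10^(Lᵢ/10) = 3.8·10^(62.7/10) + 1.3·10^(81.2/10) + 3.6·10^(76.8/10) = 3.508e+08.
L_eq = 10·log₁₀(3.508e+08/8.7) = 76.05 dB.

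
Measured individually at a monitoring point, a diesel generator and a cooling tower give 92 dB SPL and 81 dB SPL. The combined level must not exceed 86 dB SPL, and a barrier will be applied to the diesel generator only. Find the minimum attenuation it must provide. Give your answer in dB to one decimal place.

7.7 dB

Fixed contribution from the other source: Σ 10^(L/10) = 10^(81/10) = 1.259e+08 (81.00 dB SPL).
The limit corresponds to 10^(86/10) = 3.981e+08; subtracting the fixed part leaves 2.722e+08 for the diesel generator, i.e. 84.35 dB SPL.
Required insertion loss = 92 − 84.35 = 7.65 dB.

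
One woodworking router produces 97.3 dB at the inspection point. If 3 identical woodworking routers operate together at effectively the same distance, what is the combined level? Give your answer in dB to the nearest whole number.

L_total = L₁ + 10·log₁₀ N for N identical incoherent sources.
L_total = 97.3 + 10·log₁₀(3) = 97.3 + 4.771 = 102.07 dB.

102 dB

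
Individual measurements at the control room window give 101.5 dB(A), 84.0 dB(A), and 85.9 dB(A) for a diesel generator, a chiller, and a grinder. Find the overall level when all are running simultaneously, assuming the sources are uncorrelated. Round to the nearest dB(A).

102 dB(A)

Incoherent sources combine by intensity addition: L_total = 10·log₁₀(Σ 10^(L_i/10)).
Σ 10^(L/10) = 10^(101.5/10) + 10^(84.0/10) + 10^(85.9/10) = 1.477e+10.
L_total = 10·log₁₀(1.477e+10) = 101.69 dB(A).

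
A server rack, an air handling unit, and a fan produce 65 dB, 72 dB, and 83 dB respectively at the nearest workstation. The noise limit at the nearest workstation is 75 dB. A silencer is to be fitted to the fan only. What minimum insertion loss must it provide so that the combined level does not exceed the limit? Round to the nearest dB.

Fixed contribution from the other sources: Σ 10^(L/10) = 10^(65/10) + 10^(72/10) = 1.901e+07 (72.79 dB).
To meet 75 dB overall, the treated fan may contribute at most 10^(75/10) − 1.901e+07 = 1.261e+07, i.e. 71.01 dB.
So the fan must be reduced from 83 to 71.01 dB: IL = 11.99 dB.

12 dB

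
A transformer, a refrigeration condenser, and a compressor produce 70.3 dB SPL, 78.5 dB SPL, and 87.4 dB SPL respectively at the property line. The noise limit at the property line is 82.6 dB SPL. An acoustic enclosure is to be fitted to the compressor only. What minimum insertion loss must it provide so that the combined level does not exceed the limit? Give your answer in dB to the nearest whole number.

The untreated sources together contribute 10^(70.3/10) + 10^(78.5/10) = 8.151e+07, i.e. 79.11 dB SPL.
To meet 82.6 dB SPL overall, the treated compressor may contribute at most 10^(82.6/10) − 8.151e+07 = 1.005e+08, i.e. 80.02 dB SPL.
So the compressor must be reduced from 87.4 to 80.02 dB SPL: IL = 7.38 dB.

7 dB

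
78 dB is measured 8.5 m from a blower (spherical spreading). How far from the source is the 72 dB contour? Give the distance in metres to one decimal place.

Point-source spreading drops the level by 20·log₁₀(r₂/r₁); inverting, r₂/r₁ = 10^(ΔL/20).
r₂ = 8.5·10^((78−72)/20) = 8.5·10^(6.0/20) = 16.96 m.

17.0 m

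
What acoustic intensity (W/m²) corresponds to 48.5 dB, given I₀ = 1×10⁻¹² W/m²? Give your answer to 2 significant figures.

I/I₀ = 10^(48.5/10) = 7.079e+04, so I = 7.079e+04 × 10⁻¹² W/m².

7.1e-08 W/m²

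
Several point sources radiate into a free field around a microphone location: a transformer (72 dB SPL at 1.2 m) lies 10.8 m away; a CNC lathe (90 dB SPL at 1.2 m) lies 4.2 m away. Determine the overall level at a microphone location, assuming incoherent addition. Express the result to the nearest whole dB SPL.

79 dB SPL

Propagate each source to the receiver with L = L_ref − 20·log₁₀(r/r_ref), then add intensities.
transformer: 72 − 20·log₁₀(10.8/1.2) = 72 − 19.08 = 52.92 dB SPL.
CNC lathe: 90 − 20·log₁₀(4.2/1.2) = 90 − 10.88 = 79.12 dB SPL.
Σ 10^(L/10) = 8.183e+07 → L_total = 10·log₁₀(8.183e+07) = 79.13 dB SPL.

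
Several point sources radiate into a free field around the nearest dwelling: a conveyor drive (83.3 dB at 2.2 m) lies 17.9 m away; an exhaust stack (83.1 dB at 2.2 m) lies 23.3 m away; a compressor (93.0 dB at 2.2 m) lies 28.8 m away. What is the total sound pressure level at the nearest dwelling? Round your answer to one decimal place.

72.2 dB

Propagate each source to the receiver with L = L_ref − 20·log₁₀(r/r_ref), then add intensities.
conveyor drive: 83.3 − 20·log₁₀(17.9/2.2) = 83.3 − 18.21 = 65.09 dB.
exhaust stack: 83.1 − 20·log₁₀(23.3/2.2) = 83.1 − 20.50 = 62.60 dB.
compressor: 93.0 − 20·log₁₀(28.8/2.2) = 93.0 − 22.34 = 70.66 dB.
Σ 10^(L/10) = 1.669e+07 → L_total = 10·log₁₀(1.669e+07) = 72.23 dB.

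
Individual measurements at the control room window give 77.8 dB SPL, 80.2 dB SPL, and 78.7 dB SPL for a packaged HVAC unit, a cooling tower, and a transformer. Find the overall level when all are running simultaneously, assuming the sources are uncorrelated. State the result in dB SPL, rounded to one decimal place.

For uncorrelated sources the intensities add, so convert each level to linear form, sum, and take 10·log₁₀ of the total.
Σ 10^(L/10) = 10^(77.8/10) + 10^(80.2/10) + 10^(78.7/10) = 2.391e+08.
L_total = 10·log₁₀(2.391e+08) = 83.79 dB SPL.

83.8 dB SPL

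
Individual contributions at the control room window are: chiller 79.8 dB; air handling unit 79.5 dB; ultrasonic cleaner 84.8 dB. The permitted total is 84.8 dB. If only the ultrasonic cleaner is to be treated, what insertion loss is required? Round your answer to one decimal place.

The untreated sources together contribute 10^(79.8/10) + 10^(79.5/10) = 1.846e+08, i.e. 82.66 dB.
The limit corresponds to 10^(84.8/10) = 3.020e+08; subtracting the fixed part leaves 1.174e+08 for the ultrasonic cleaner, i.e. 80.70 dB.
Required insertion loss = 84.8 − 80.70 = 4.10 dB.

4.1 dB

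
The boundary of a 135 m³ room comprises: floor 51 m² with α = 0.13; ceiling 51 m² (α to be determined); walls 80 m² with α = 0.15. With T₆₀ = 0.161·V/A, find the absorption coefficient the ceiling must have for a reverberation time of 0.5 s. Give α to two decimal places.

A = 0.161·V/T₆₀ = 0.161·135/0.5 = 43.47 m² sabins.
Absorption from the other surfaces = 51·0.13 + 80·0.15 = 18.63 m², so the ceiling must supply 24.84 m² over 51 m².
α = 24.84/51 = 0.487.

0.49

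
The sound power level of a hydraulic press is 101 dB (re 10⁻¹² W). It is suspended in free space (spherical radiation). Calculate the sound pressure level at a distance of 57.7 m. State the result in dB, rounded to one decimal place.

54.8 dB

L_p = L_w − 10·log₁₀(4π·r²) with r = 57.7 m.
4π·r² = 4.184e+04 m², 10·log₁₀ of that is 46.216 dB.
L_p = 101 − 46.216 = 54.78 dB.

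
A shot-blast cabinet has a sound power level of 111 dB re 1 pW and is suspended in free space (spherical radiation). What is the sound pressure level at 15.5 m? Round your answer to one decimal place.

Free-field spherical radiation: L_p = L_w − 10·log₁₀(4π·r²), r = 15.5 m.
4π·r² = 3019 m², 10·log₁₀ of that is 34.799 dB.
L_p = 111 − 34.799 = 76.20 dB.

76.2 dB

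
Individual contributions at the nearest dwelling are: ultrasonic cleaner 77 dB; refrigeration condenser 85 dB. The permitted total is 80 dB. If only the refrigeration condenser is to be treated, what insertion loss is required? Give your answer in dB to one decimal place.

Fixed contribution from the other source: Σ 10^(L/10) = 10^(77/10) = 5.012e+07 (77.00 dB).
The limit corresponds to 10^(80/10) = 1.000e+08; subtracting the fixed part leaves 4.988e+07 for the refrigeration condenser, i.e. 76.98 dB.
Required insertion loss = 85 − 76.98 = 8.02 dB.

8.0 dB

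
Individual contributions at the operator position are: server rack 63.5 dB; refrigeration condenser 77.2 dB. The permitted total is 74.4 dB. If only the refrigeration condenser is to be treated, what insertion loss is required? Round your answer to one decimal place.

The untreated sources together contribute 10^(63.5/10) = 2.239e+06, i.e. 63.50 dB.
The limit corresponds to 10^(74.4/10) = 2.754e+07; subtracting the fixed part leaves 2.530e+07 for the refrigeration condenser, i.e. 74.03 dB.
So the refrigeration condenser must be reduced from 77.2 to 74.03 dB: IL = 3.17 dB.

3.2 dB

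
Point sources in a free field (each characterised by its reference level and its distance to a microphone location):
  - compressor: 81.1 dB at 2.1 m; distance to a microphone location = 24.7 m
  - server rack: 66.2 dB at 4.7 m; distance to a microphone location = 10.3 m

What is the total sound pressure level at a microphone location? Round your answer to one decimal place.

Apply inverse-square spreading to bring every level to the receiver, then sum 10^(L/10).
compressor: 81.1 − 20·log₁₀(24.7/2.1) = 81.1 − 21.41 = 59.69 dB.
server rack: 66.2 − 20·log₁₀(10.3/4.7) = 66.2 − 6.81 = 59.39 dB.
Σ 10^(L/10) = 1.799e+06 → L_total = 10·log₁₀(1.799e+06) = 62.55 dB.

62.6 dB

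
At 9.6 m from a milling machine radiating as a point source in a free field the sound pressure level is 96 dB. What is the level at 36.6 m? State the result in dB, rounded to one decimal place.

Point-source attenuation: ΔL = 20·log₁₀(r₂/r₁) = 20·log₁₀(36.6/9.6) = 11.624 dB.
L₂ = 96 − 20·log₁₀(36.6/9.6) = 96 − 11.624 = 84.38 dB.

84.4 dB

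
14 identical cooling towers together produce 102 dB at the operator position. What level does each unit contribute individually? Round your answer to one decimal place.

90.5 dB

14 equal contributions raise the level by 10·log₁₀ 14 = 11.461 dB, so each unit alone gives 102 − 11.461.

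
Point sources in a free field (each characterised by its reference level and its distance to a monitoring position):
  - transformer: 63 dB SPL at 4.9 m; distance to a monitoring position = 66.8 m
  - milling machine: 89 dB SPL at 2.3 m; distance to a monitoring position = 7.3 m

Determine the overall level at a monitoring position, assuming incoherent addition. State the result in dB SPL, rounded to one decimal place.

First find each source's level at the receiver (point-source: −20·log₁₀(r/r_ref)), then combine on an intensity basis.
transformer: 63 − 20·log₁₀(66.8/4.9) = 63 − 22.69 = 40.31 dB SPL.
milling machine: 89 − 20·log₁₀(7.3/2.3) = 89 − 10.03 = 78.97 dB SPL.
Σ 10^(L/10) = 7.886e+07 → L_total = 10·log₁₀(7.886e+07) = 78.97 dB SPL.

79.0 dB SPL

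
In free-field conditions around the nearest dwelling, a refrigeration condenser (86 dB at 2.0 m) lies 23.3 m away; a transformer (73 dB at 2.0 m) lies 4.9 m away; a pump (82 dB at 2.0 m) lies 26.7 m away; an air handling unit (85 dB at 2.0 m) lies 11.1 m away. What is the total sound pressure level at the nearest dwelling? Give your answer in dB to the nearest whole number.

First find each source's level at the receiver (point-source: −20·log₁₀(r/r_ref)), then combine on an intensity basis.
refrigeration condenser: 86 − 20·log₁₀(23.3/2.0) = 86 − 21.33 = 64.67 dB.
transformer: 73 − 20·log₁₀(4.9/2.0) = 73 − 7.78 = 65.22 dB.
pump: 82 − 20·log₁₀(26.7/2.0) = 82 − 22.51 = 59.49 dB.
air handling unit: 85 − 20·log₁₀(11.1/2.0) = 85 − 14.89 = 70.11 dB.
Σ 10^(L/10) = 1.741e+07 → L_total = 10·log₁₀(1.741e+07) = 72.41 dB.

72 dB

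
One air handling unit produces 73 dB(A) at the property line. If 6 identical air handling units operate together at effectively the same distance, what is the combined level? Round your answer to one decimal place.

With 6 equal, uncorrelated contributions the intensity is 6× that of one unit, giving a rise of 10·log₁₀ 6.
L_total = 73 + 10·log₁₀(6) = 73 + 7.782 = 80.78 dB(A).

80.8 dB(A)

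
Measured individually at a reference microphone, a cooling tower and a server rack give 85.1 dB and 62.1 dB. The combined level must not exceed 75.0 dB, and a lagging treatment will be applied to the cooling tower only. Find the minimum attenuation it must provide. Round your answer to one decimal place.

Fixed contribution from the other source: Σ 10^(L/10) = 10^(62.1/10) = 1.622e+06 (62.10 dB).
The limit corresponds to 10^(75.0/10) = 3.162e+07; subtracting the fixed part leaves 3.000e+07 for the cooling tower, i.e. 74.77 dB.
So the cooling tower must be reduced from 85.1 to 74.77 dB: IL = 10.33 dB.

10.3 dB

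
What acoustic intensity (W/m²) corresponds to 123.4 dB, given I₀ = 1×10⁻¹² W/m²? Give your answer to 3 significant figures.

I/I₀ = 10^(123.4/10) = 2.188e+12, so I = 2.188e+12 × 10⁻¹² W/m².

2.19 W/m²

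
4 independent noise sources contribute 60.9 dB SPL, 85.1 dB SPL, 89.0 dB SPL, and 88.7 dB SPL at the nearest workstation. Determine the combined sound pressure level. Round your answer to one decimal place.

Incoherent sources combine by intensity addition: L_total = 10·log₁₀(Σ 10^(L_i/10)).
Σ 10^(L/10) = 10^(60.9/10) + 10^(85.1/10) + 10^(89.0/10) + 10^(88.7/10) = 1.860e+09.
L_total = 10·log₁₀(1.860e+09) = 92.70 dB SPL.

92.7 dB SPL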